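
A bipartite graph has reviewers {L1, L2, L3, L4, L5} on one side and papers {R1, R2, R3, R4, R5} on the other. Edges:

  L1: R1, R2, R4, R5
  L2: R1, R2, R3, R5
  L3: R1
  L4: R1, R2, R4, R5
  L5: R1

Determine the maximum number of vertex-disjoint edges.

Unit-capacity flow: source→left, listed edges, right→sink; max matching = max flow.
Augmenting path L1→R1 (+1); matched 1.
Augmenting path L2→R2 (+1); matched 2.
Augmenting path L4→R4 (+1); matched 3.
Augmenting path L3→R1→L1→R5 (+1); matched 4.
No augmenting path remains; maximum matching = 4.
König certificate: {L1, L2, L4, R1} is a vertex cover of size 4 (every listed pair touches it), so no matching can be larger.

4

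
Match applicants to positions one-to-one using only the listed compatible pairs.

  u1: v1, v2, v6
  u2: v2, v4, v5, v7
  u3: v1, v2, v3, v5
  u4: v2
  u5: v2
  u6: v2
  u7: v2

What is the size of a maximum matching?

Unit-capacity flow: source→left, listed edges, right→sink; max matching = max flow.
Augmenting path u1→v1 (+1); matched 1.
Augmenting path u2→v2 (+1); matched 2.
Augmenting path u3→v3 (+1); matched 3.
Augmenting path u4→v2→u2→v4 (+1); matched 4.
No augmenting path remains; maximum matching = 4.
König certificate: {u1, u2, u3, v2} is a vertex cover of size 4 (every listed pair touches it), so no matching can be larger.

4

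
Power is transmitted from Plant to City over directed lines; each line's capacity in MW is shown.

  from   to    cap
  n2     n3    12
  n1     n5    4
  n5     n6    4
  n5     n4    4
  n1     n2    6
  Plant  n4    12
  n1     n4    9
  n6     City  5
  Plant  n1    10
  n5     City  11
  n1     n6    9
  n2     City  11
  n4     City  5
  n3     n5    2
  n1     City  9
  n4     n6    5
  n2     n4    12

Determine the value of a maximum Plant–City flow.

Augment Plant→n1→City: bottleneck 9, flow now 9.
Augment Plant→n4→City: bottleneck 5, flow now 14.
Augment Plant→n1→n2→City: bottleneck 1, flow now 15.
Augment Plant→n4→n6→City: bottleneck 5, flow now 20.
No augmenting path remains; maximum flow = 20.
In the residual graph, reachable from Plant: {Plant, n4}.
Min-cut edges: Plant→n1 (10), n4→n6 (5), n4→City (5); capacity 10 + 5 + 5 = 20.
This cut is saturated, so no flow can exceed 20.

20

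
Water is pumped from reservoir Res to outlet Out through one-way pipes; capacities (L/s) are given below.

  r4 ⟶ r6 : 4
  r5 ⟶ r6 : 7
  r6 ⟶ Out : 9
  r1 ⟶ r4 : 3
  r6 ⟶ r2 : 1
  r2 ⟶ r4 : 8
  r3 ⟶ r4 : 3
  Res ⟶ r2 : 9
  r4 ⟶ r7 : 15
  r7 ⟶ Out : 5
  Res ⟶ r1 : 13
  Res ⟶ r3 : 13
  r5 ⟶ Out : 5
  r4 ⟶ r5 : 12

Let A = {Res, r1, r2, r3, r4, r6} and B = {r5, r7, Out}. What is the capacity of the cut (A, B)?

36

Edges leaving {Res, r1, r2, r3, r4, r6}: r4→r5 (12), r4→r7 (15), r6→Out (9).
Cut capacity = 12 + 15 + 9 = 36.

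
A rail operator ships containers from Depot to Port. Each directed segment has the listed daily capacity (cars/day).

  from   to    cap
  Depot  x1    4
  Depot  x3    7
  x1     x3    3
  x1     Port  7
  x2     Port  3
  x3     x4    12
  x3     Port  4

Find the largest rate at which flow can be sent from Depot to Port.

8

Augment Depot→x1→Port: bottleneck 4, flow now 4.
Augment Depot→x3→Port: bottleneck 4, flow now 8.
No augmenting path remains; maximum flow = 8.
In the residual graph, reachable from Depot: {Depot, x3, x4}.
Min-cut edges: Depot→x1 (4), x3→Port (4); capacity 4 + 4 = 8.
This cut is saturated, so no flow can exceed 8.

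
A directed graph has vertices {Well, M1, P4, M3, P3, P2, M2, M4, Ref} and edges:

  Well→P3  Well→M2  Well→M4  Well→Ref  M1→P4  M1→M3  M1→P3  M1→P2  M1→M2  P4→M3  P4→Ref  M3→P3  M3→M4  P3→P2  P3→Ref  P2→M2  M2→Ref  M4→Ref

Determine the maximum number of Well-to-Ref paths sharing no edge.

4

Assign every edge capacity 1; by Menger, the answer equals the max flow.
Path Well→Ref (+1); total 1.
Path Well→P3→Ref (+1); total 2.
Path Well→M2→Ref (+1); total 3.
Path Well→M4→Ref (+1); total 4.
No residual Well→Ref path; max flow = 4.
Certifying cut of size 4: {Well→M2, Well→M4, Well→P3, Well→Ref}.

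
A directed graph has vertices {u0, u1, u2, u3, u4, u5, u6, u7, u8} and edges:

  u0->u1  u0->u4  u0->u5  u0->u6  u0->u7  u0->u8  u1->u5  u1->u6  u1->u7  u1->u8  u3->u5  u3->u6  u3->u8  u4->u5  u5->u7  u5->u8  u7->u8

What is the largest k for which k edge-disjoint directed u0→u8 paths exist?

4

Assign every edge capacity 1; by Menger, the answer equals the max flow.
Path u0→u8 (+1); total 1.
Path u0→u1→u8 (+1); total 2.
Path u0→u5→u8 (+1); total 3.
Path u0→u7→u8 (+1); total 4.
No residual u0→u8 path; max flow = 4.
Certifying cut of size 4: {u0→u1, u0→u8, u5→u8, u7→u8}.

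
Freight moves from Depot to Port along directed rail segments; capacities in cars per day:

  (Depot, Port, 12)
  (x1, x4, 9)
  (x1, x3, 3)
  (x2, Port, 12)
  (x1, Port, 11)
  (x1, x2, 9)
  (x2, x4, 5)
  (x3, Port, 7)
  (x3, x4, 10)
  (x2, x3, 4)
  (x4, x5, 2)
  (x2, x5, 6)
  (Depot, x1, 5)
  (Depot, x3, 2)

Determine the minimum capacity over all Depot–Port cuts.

19

Augment Depot→Port: bottleneck 12, flow now 12.
Augment Depot→x1→Port: bottleneck 5, flow now 17.
Augment Depot→x3→Port: bottleneck 2, flow now 19.
No augmenting path remains; maximum flow = 19.
By max-flow min-cut, the minimum cut capacity equals the max flow.
In the residual graph, reachable from Depot: {Depot}.
Min-cut edges: Depot→x1 (5), Depot→x3 (2), Depot→Port (12); capacity 5 + 2 + 12 = 19.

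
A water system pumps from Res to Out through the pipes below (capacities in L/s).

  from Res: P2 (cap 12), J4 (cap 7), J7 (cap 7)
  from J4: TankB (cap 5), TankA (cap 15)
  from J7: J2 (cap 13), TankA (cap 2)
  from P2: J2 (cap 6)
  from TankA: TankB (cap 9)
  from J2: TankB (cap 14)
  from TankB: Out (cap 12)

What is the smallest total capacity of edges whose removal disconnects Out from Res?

12

Augment Res→J4→TankB→Out: bottleneck 5, flow now 5.
Augment Res→J4→TankA→TankB→Out: bottleneck 2, flow now 7.
Augment Res→J7→TankA→TankB→Out: bottleneck 2, flow now 9.
Augment Res→J7→J2→TankB→Out: bottleneck 3, flow now 12.
No augmenting path remains; maximum flow = 12.
By max-flow min-cut, the minimum cut capacity equals the max flow.
In the residual graph, reachable from Res: {Res, J4, J7, P2, TankA, J2, TankB}.
Min-cut edges: TankB→Out (12); capacity 12 = 12.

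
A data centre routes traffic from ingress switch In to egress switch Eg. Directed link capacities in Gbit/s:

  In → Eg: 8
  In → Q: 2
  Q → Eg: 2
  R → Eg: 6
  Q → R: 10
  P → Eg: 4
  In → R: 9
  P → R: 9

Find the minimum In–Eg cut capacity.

16

Augment In→Eg: bottleneck 8, flow now 8.
Augment In→Q→Eg: bottleneck 2, flow now 10.
Augment In→R→Eg: bottleneck 6, flow now 16.
No augmenting path remains; maximum flow = 16.
By max-flow min-cut, the minimum cut capacity equals the max flow.
In the residual graph, reachable from In: {In, R}.
Min-cut edges: In→Q (2), In→Eg (8), R→Eg (6); capacity 2 + 8 + 6 = 16.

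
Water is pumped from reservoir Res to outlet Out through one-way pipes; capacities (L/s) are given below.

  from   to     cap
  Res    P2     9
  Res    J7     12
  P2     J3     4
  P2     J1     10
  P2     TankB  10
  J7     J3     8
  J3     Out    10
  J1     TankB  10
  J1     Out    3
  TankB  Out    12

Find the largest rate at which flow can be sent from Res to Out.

17

Augment Res→P2→J3→Out: bottleneck 4, flow now 4.
Augment Res→P2→J1→Out: bottleneck 3, flow now 7.
Augment Res→P2→TankB→Out: bottleneck 2, flow now 9.
Augment Res→J7→J3→Out: bottleneck 6, flow now 15.
Augment Res→J7→J3→P2→TankB→Out: bottleneck 2, flow now 17. (uses reverse residual edge)
No augmenting path remains; maximum flow = 17.
In the residual graph, reachable from Res: {Res, J7}.
Min-cut edges: Res→P2 (9), J7→J3 (8); capacity 9 + 8 = 17.
This cut is saturated, so no flow can exceed 17.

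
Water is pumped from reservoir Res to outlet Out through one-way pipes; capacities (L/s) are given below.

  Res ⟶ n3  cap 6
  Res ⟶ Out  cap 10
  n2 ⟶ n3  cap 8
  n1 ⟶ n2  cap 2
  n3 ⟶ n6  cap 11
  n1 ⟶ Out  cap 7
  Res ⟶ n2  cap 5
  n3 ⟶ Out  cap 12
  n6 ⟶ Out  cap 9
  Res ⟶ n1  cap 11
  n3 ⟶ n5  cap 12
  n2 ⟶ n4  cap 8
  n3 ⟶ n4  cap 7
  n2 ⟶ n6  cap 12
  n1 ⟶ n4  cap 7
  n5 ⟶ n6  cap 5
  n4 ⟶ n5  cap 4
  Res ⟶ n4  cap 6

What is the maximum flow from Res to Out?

34

Augment Res→Out: bottleneck 10, flow now 10.
Augment Res→n1→Out: bottleneck 7, flow now 17.
Augment Res→n3→Out: bottleneck 6, flow now 23.
Augment Res→n2→n3→Out: bottleneck 5, flow now 28.
Augment Res→n1→n2→n3→Out: bottleneck 1, flow now 29.
Augment Res→n1→n2→n6→Out: bottleneck 1, flow now 30.
Augment Res→n4→n5→n6→Out: bottleneck 4, flow now 34.
No augmenting path remains; maximum flow = 34.
In the residual graph, reachable from Res: {Res, n1, n4}.
Min-cut edges: Res→n2 (5), Res→n3 (6), Res→Out (10), n1→n2 (2), n1→Out (7), n4→n5 (4); capacity 5 + 6 + 10 + 2 + 7 + 4 = 34.
This cut is saturated, so no flow can exceed 34.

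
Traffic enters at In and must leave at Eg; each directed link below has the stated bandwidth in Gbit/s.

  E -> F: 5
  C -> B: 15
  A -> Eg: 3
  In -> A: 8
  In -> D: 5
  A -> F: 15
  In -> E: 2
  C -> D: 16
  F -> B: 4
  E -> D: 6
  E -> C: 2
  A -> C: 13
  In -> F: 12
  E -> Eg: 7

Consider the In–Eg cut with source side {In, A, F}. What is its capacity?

27

Edges leaving {In, A, F}: In→E (2), In→D (5), A→C (13), A→Eg (3), F→B (4).
Cut capacity = 2 + 5 + 13 + 3 + 4 = 27.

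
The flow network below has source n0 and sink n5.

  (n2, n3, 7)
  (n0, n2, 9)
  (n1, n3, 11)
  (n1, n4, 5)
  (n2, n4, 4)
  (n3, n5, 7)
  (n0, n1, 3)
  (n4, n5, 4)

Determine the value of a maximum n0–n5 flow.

11

Augment n0→n1→n3→n5: bottleneck 3, flow now 3.
Augment n0→n2→n3→n5: bottleneck 4, flow now 7.
Augment n0→n2→n4→n5: bottleneck 4, flow now 11.
No augmenting path remains; maximum flow = 11.
In the residual graph, reachable from n0: {n0, n1, n2, n3, n4}.
Min-cut edges: n3→n5 (7), n4→n5 (4); capacity 7 + 4 = 11.
This cut is saturated, so no flow can exceed 11.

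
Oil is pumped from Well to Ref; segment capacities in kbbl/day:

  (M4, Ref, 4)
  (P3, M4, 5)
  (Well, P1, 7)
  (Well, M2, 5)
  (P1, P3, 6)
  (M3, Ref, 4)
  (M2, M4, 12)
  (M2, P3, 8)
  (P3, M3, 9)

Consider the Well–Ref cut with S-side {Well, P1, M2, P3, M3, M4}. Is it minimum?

Yes — it is a minimum cut (capacity 8).

Given cut capacity: 4 + 4 = 8.
Augment Well→M2→M4→Ref: bottleneck 4, flow now 4.
Augment Well→P1→P3→M3→Ref: bottleneck 4, flow now 8.
No augmenting path remains; maximum flow = 8.
Cut capacity 8 equals the max flow, so it is a minimum cut.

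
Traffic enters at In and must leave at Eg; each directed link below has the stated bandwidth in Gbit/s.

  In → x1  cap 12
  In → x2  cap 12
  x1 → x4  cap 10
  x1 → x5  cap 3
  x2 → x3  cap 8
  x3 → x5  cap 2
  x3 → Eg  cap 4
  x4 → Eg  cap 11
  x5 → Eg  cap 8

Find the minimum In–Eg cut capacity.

18

Augment In→x1→x4→Eg: bottleneck 10, flow now 10.
Augment In→x1→x5→Eg: bottleneck 2, flow now 12.
Augment In→x2→x3→Eg: bottleneck 4, flow now 16.
Augment In→x2→x3→x5→Eg: bottleneck 2, flow now 18.
No augmenting path remains; maximum flow = 18.
By max-flow min-cut, the minimum cut capacity equals the max flow.
In the residual graph, reachable from In: {In, x2, x3}.
Min-cut edges: In→x1 (12), x3→x5 (2), x3→Eg (4); capacity 12 + 2 + 4 = 18.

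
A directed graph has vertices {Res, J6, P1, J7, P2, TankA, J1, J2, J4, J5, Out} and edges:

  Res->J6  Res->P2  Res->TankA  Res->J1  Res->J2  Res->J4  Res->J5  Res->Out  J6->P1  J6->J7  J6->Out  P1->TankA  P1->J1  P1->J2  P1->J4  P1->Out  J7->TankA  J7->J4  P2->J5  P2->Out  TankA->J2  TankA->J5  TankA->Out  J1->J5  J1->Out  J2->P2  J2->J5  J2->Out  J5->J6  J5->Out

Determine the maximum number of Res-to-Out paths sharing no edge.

7

Assign every edge capacity 1; by Menger, the answer equals the max flow.
Path Res→Out (+1); total 1.
Path Res→J6→Out (+1); total 2.
Path Res→P2→Out (+1); total 3.
Path Res→TankA→Out (+1); total 4.
Path Res→J1→Out (+1); total 5.
Path Res→J2→Out (+1); total 6.
Path Res→J5→Out (+1); total 7.
No residual Res→Out path; max flow = 7.
Certifying cut of size 7: {Res→J1, Res→J2, Res→J5, Res→J6, Res→Out, Res→P2, Res→TankA}.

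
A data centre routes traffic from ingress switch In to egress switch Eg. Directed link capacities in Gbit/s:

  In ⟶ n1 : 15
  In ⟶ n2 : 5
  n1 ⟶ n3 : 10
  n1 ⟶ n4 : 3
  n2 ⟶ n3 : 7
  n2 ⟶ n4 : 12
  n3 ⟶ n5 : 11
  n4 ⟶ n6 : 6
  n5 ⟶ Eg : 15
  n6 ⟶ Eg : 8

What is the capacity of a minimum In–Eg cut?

Augment In→n1→n3→n5→Eg: bottleneck 10, flow now 10.
Augment In→n1→n4→n6→Eg: bottleneck 3, flow now 13.
Augment In→n2→n3→n5→Eg: bottleneck 1, flow now 14.
Augment In→n2→n4→n6→Eg: bottleneck 3, flow now 17.
No augmenting path remains; maximum flow = 17.
By max-flow min-cut, the minimum cut capacity equals the max flow.
In the residual graph, reachable from In: {In, n1, n2, n3, n4}.
Min-cut edges: n3→n5 (11), n4→n6 (6); capacity 11 + 6 = 17.

17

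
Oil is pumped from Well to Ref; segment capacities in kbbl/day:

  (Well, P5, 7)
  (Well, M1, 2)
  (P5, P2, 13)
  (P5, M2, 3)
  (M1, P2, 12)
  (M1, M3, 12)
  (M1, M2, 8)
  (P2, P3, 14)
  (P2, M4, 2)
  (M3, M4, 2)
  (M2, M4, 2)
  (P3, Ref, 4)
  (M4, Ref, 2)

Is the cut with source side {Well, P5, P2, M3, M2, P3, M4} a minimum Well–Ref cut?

Given cut capacity: 2 + 4 + 2 = 8.
Augment Well→P5→P2→P3→Ref: bottleneck 4, flow now 4.
Augment Well→P5→P2→M4→Ref: bottleneck 2, flow now 6.
No augmenting path remains; maximum flow = 6.
In the residual graph, reachable from Well: {Well, P5, M1, P2, M3, M2, P3, M4}.
Min-cut edges: P3→Ref (4), M4→Ref (2); capacity 4 + 2 = 6.
Cut capacity 8 exceeds the max flow 6, so it is not minimum.

No — its capacity is 8, but the minimum cut has capacity 6.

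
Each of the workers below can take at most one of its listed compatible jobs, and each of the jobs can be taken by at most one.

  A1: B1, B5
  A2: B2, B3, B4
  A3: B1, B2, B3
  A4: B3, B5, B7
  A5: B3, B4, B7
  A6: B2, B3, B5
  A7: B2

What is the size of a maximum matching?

Unit-capacity flow: source→left, listed edges, right→sink; max matching = max flow.
Augmenting path A1→B1 (+1); matched 1.
Augmenting path A2→B2 (+1); matched 2.
Augmenting path A3→B3 (+1); matched 3.
Augmenting path A4→B5 (+1); matched 4.
Augmenting path A5→B4 (+1); matched 5.
Augmenting path A6→B5→A4→B7 (+1); matched 6.
No augmenting path remains; maximum matching = 6.
König certificate: {B1, B2, B3, B4, B5, B7} is a vertex cover of size 6 (every listed pair touches it), so no matching can be larger.

6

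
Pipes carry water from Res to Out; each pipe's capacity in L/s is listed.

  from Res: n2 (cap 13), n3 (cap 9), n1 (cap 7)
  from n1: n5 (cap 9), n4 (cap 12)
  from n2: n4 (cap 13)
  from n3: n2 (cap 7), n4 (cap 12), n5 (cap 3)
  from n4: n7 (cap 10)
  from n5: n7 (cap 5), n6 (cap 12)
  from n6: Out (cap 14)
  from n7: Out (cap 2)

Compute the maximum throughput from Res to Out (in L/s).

12

Augment Res→n1→n4→n7→Out: bottleneck 2, flow now 2.
Augment Res→n1→n5→n6→Out: bottleneck 5, flow now 7.
Augment Res→n3→n5→n6→Out: bottleneck 3, flow now 10.
Augment Res→n2→n4→n1→n5→n6→Out: bottleneck 2, flow now 12. (uses reverse residual edge)
No augmenting path remains; maximum flow = 12.
In the residual graph, reachable from Res: {Res, n2, n3, n4, n7}.
Min-cut edges: Res→n1 (7), n3→n5 (3), n7→Out (2); capacity 7 + 3 + 2 = 12.
This cut is saturated, so no flow can exceed 12.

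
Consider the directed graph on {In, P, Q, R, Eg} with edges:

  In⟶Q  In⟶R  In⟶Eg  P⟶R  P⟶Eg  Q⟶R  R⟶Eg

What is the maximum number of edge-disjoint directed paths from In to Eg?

Assign every edge capacity 1; by Menger, the answer equals the max flow.
Path In→Eg (+1); total 1.
Path In→R→Eg (+1); total 2.
No residual In→Eg path; max flow = 2.
Certifying cut of size 2: {In→Eg, R→Eg}.

2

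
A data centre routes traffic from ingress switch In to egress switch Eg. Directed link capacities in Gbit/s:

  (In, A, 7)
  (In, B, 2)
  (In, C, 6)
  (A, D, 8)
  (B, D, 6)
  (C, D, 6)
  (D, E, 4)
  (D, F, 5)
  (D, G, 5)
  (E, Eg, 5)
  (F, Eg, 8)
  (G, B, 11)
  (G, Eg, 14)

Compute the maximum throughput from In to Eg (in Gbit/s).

14

Augment In→A→D→E→Eg: bottleneck 4, flow now 4.
Augment In→A→D→F→Eg: bottleneck 3, flow now 7.
Augment In→B→D→F→Eg: bottleneck 2, flow now 9.
Augment In→C→D→G→Eg: bottleneck 5, flow now 14.
No augmenting path remains; maximum flow = 14.
In the residual graph, reachable from In: {In, A, B, C, D}.
Min-cut edges: D→E (4), D→F (5), D→G (5); capacity 4 + 5 + 5 = 14.
This cut is saturated, so no flow can exceed 14.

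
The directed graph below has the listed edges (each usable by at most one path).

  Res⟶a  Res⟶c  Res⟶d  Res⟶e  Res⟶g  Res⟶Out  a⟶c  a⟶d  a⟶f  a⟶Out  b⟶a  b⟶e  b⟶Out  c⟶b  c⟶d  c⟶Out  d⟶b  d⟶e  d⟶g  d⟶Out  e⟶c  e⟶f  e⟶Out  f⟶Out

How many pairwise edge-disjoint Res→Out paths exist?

5

Assign every edge capacity 1; by Menger, the answer equals the max flow.
Path Res→Out (+1); total 1.
Path Res→a→Out (+1); total 2.
Path Res→c→Out (+1); total 3.
Path Res→d→Out (+1); total 4.
Path Res→e→Out (+1); total 5.
No residual Res→Out path; max flow = 5.
Certifying cut of size 5: {Res→Out, Res→a, Res→c, Res→d, Res→e}.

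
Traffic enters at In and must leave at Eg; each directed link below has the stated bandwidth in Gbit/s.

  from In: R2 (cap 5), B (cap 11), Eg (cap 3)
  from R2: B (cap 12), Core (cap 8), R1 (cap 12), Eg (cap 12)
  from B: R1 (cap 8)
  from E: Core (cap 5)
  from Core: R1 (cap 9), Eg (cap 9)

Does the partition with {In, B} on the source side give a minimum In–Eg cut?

No — its capacity is 16, but the minimum cut has capacity 8.

Given cut capacity: 5 + 3 + 8 = 16.
Augment In→Eg: bottleneck 3, flow now 3.
Augment In→R2→Eg: bottleneck 5, flow now 8.
No augmenting path remains; maximum flow = 8.
In the residual graph, reachable from In: {In, B, R1}.
Min-cut edges: In→R2 (5), In→Eg (3); capacity 5 + 3 = 8.
Cut capacity 16 exceeds the max flow 8, so it is not minimum.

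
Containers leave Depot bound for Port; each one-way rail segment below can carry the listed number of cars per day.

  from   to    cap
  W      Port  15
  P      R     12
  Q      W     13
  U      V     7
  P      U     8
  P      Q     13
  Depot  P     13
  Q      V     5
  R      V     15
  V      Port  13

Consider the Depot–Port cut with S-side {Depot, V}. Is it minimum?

Given cut capacity: 13 + 13 = 26.
Augment Depot→P→Q→V→Port: bottleneck 5, flow now 5.
Augment Depot→P→Q→W→Port: bottleneck 8, flow now 13.
No augmenting path remains; maximum flow = 13.
In the residual graph, reachable from Depot: {Depot}.
Min-cut edges: Depot→P (13); capacity 13 = 13.
Cut capacity 26 exceeds the max flow 13, so it is not minimum.

No — its capacity is 26, but the minimum cut has capacity 13.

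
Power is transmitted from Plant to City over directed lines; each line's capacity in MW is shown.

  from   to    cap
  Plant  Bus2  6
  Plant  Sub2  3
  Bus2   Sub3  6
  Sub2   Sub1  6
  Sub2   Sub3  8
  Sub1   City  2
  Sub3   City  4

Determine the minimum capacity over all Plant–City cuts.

6

Augment Plant→Bus2→Sub3→City: bottleneck 4, flow now 4.
Augment Plant→Sub2→Sub1→City: bottleneck 2, flow now 6.
No augmenting path remains; maximum flow = 6.
By max-flow min-cut, the minimum cut capacity equals the max flow.
In the residual graph, reachable from Plant: {Plant, Bus2, Sub2, Sub1, Sub3}.
Min-cut edges: Sub1→City (2), Sub3→City (4); capacity 2 + 4 = 6.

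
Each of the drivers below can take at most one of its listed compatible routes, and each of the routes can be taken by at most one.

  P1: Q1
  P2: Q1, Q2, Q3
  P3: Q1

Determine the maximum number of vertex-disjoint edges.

Unit-capacity flow: source→left, listed edges, right→sink; max matching = max flow.
Augmenting path P1→Q1 (+1); matched 1.
Augmenting path P2→Q2 (+1); matched 2.
No augmenting path remains; maximum matching = 2.
König certificate: {P2, Q1} is a vertex cover of size 2 (every listed pair touches it), so no matching can be larger.

2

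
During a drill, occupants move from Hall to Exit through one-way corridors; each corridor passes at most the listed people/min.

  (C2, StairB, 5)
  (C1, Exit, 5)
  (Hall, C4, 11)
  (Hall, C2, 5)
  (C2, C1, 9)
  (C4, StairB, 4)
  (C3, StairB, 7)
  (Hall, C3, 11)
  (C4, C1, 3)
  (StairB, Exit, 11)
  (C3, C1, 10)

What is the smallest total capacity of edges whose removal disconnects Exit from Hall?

16

Augment Hall→C4→StairB→Exit: bottleneck 4, flow now 4.
Augment Hall→C4→C1→Exit: bottleneck 3, flow now 7.
Augment Hall→C3→StairB→Exit: bottleneck 7, flow now 14.
Augment Hall→C3→C1→Exit: bottleneck 2, flow now 16.
No augmenting path remains; maximum flow = 16.
By max-flow min-cut, the minimum cut capacity equals the max flow.
In the residual graph, reachable from Hall: {Hall, C4, C3, C2, StairB, C1}.
Min-cut edges: StairB→Exit (11), C1→Exit (5); capacity 11 + 5 = 16.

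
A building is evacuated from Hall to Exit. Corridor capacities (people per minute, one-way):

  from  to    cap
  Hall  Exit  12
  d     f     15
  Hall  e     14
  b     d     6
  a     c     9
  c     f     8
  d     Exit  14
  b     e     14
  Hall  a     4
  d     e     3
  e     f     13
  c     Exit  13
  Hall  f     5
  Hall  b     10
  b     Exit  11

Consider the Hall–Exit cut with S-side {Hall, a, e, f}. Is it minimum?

No — its capacity is 31, but the minimum cut has capacity 26.

Given cut capacity: 10 + 12 + 9 = 31.
Augment Hall→Exit: bottleneck 12, flow now 12.
Augment Hall→b→Exit: bottleneck 10, flow now 22.
Augment Hall→a→c→Exit: bottleneck 4, flow now 26.
No augmenting path remains; maximum flow = 26.
In the residual graph, reachable from Hall: {Hall, e, f}.
Min-cut edges: Hall→a (4), Hall→b (10), Hall→Exit (12); capacity 4 + 10 + 12 = 26.
Cut capacity 31 exceeds the max flow 26, so it is not minimum.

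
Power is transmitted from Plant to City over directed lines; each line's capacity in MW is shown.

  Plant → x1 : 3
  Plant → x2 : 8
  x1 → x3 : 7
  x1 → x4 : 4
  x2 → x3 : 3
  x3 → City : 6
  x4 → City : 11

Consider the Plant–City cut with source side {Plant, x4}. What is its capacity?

22

Edges leaving {Plant, x4}: Plant→x1 (3), Plant→x2 (8), x4→City (11).
Cut capacity = 3 + 8 + 11 = 22.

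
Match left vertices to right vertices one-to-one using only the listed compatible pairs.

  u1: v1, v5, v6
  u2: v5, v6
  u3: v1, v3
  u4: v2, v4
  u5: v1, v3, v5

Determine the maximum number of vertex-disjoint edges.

Unit-capacity flow: source→left, listed edges, right→sink; max matching = max flow.
Augmenting path u1→v1 (+1); matched 1.
Augmenting path u2→v5 (+1); matched 2.
Augmenting path u3→v3 (+1); matched 3.
Augmenting path u4→v2 (+1); matched 4.
Augmenting path u5→v1→u1→v6 (+1); matched 5.
No augmenting path remains; maximum matching = 5.
König certificate: {u1, u2, u3, u4, u5} is a vertex cover of size 5 (every listed pair touches it), so no matching can be larger.

5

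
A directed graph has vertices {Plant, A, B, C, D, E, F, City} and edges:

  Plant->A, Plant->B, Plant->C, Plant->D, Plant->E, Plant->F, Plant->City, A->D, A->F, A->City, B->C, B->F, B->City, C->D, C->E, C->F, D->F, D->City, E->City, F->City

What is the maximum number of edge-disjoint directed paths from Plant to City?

Assign every edge capacity 1; by Menger, the answer equals the max flow.
Path Plant→City (+1); total 1.
Path Plant→A→City (+1); total 2.
Path Plant→B→City (+1); total 3.
Path Plant→D→City (+1); total 4.
Path Plant→E→City (+1); total 5.
Path Plant→F→City (+1); total 6.
No residual Plant→City path; max flow = 6.
Certifying cut of size 6: {D→City, E→City, F→City, Plant→A, Plant→B, Plant→City}.

6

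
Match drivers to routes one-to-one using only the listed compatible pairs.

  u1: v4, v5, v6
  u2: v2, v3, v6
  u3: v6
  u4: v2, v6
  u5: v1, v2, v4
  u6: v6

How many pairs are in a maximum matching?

5

Unit-capacity flow: source→left, listed edges, right→sink; max matching = max flow.
Augmenting path u1→v4 (+1); matched 1.
Augmenting path u2→v2 (+1); matched 2.
Augmenting path u3→v6 (+1); matched 3.
Augmenting path u5→v1 (+1); matched 4.
Augmenting path u4→v2→u2→v3 (+1); matched 5.
No augmenting path remains; maximum matching = 5.
König certificate: {u1, u2, u4, u5, v6} is a vertex cover of size 5 (every listed pair touches it), so no matching can be larger.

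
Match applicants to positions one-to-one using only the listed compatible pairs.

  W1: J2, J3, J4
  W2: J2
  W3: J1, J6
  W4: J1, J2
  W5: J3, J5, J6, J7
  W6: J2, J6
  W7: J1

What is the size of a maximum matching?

5

Unit-capacity flow: source→left, listed edges, right→sink; max matching = max flow.
Augmenting path W1→J2 (+1); matched 1.
Augmenting path W3→J1 (+1); matched 2.
Augmenting path W5→J3 (+1); matched 3.
Augmenting path W6→J6 (+1); matched 4.
Augmenting path W2→J2→W1→J4 (+1); matched 5.
No augmenting path remains; maximum matching = 5.
König certificate: {W1, W5, J1, J2, J6} is a vertex cover of size 5 (every listed pair touches it), so no matching can be larger.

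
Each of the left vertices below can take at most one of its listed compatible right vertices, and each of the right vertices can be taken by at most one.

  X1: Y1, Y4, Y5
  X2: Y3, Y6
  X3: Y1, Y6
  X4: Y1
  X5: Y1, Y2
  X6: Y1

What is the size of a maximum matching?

Unit-capacity flow: source→left, listed edges, right→sink; max matching = max flow.
Augmenting path X1→Y1 (+1); matched 1.
Augmenting path X2→Y3 (+1); matched 2.
Augmenting path X3→Y6 (+1); matched 3.
Augmenting path X5→Y2 (+1); matched 4.
Augmenting path X4→Y1→X1→Y4 (+1); matched 5.
No augmenting path remains; maximum matching = 5.
König certificate: {X1, X2, X3, X5, Y1} is a vertex cover of size 5 (every listed pair touches it), so no matching can be larger.

5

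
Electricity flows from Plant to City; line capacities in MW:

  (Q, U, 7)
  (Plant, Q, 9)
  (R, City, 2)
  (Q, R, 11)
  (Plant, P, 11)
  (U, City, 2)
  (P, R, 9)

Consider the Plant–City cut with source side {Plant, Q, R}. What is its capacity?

20

Edges leaving {Plant, Q, R}: Plant→P (11), Q→U (7), R→City (2).
Cut capacity = 11 + 7 + 2 = 20.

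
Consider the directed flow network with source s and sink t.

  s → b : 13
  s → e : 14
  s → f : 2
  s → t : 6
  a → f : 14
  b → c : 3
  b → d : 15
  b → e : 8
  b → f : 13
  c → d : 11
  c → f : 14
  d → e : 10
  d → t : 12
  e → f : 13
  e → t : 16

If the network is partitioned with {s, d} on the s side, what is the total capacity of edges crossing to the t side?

57

Edges leaving {s, d}: s→b (13), s→e (14), s→f (2), s→t (6), d→e (10), d→t (12).
Cut capacity = 13 + 14 + 2 + 6 + 10 + 12 = 57.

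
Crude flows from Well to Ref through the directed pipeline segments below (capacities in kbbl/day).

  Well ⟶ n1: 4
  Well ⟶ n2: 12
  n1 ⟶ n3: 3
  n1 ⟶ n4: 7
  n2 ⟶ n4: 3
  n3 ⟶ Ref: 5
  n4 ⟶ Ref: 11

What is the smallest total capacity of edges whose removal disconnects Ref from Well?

Augment Well→n1→n3→Ref: bottleneck 3, flow now 3.
Augment Well→n1→n4→Ref: bottleneck 1, flow now 4.
Augment Well→n2→n4→Ref: bottleneck 3, flow now 7.
No augmenting path remains; maximum flow = 7.
By max-flow min-cut, the minimum cut capacity equals the max flow.
In the residual graph, reachable from Well: {Well, n2}.
Min-cut edges: Well→n1 (4), n2→n4 (3); capacity 4 + 3 = 7.

7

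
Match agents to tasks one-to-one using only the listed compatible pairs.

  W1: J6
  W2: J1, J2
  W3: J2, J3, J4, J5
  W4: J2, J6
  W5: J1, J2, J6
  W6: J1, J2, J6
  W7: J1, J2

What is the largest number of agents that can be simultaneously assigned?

4

Unit-capacity flow: source→left, listed edges, right→sink; max matching = max flow.
Augmenting path W1→J6 (+1); matched 1.
Augmenting path W2→J1 (+1); matched 2.
Augmenting path W3→J2 (+1); matched 3.
Augmenting path W4→J2→W3→J3 (+1); matched 4.
No augmenting path remains; maximum matching = 4.
König certificate: {W3, J1, J2, J6} is a vertex cover of size 4 (every listed pair touches it), so no matching can be larger.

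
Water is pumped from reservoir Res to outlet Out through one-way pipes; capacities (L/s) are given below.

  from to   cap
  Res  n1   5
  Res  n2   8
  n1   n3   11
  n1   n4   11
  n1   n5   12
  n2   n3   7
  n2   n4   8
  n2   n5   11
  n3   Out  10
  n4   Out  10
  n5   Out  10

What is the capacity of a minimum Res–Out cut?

13

Augment Res→n1→n3→Out: bottleneck 5, flow now 5.
Augment Res→n2→n3→Out: bottleneck 5, flow now 10.
Augment Res→n2→n4→Out: bottleneck 3, flow now 13.
No augmenting path remains; maximum flow = 13.
By max-flow min-cut, the minimum cut capacity equals the max flow.
In the residual graph, reachable from Res: {Res}.
Min-cut edges: Res→n1 (5), Res→n2 (8); capacity 5 + 8 = 13.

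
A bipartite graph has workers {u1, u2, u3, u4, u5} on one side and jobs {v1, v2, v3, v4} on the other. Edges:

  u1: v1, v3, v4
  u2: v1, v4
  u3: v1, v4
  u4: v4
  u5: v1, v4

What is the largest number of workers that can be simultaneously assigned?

3

Unit-capacity flow: source→left, listed edges, right→sink; max matching = max flow.
Augmenting path u1→v1 (+1); matched 1.
Augmenting path u2→v4 (+1); matched 2.
Augmenting path u3→v1→u1→v3 (+1); matched 3.
No augmenting path remains; maximum matching = 3.
König certificate: {u1, v1, v4} is a vertex cover of size 3 (every listed pair touches it), so no matching can be larger.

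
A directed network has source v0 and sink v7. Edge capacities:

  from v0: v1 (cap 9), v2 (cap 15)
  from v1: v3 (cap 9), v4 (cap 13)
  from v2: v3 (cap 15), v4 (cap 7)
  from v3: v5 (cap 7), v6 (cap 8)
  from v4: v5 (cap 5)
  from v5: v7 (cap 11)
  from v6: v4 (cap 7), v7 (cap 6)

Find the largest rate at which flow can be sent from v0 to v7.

Augment v0→v1→v3→v5→v7: bottleneck 7, flow now 7.
Augment v0→v1→v3→v6→v7: bottleneck 2, flow now 9.
Augment v0→v2→v3→v6→v7: bottleneck 4, flow now 13.
Augment v0→v2→v4→v5→v7: bottleneck 4, flow now 17.
No augmenting path remains; maximum flow = 17.
In the residual graph, reachable from v0: {v0, v1, v2, v3, v4, v5, v6}.
Min-cut edges: v5→v7 (11), v6→v7 (6); capacity 11 + 6 = 17.
This cut is saturated, so no flow can exceed 17.

17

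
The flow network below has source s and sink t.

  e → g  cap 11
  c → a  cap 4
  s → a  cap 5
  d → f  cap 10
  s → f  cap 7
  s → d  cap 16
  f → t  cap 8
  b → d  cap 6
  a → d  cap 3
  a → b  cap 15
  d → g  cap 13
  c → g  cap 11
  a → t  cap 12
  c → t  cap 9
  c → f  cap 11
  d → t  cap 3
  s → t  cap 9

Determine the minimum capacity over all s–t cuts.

25

Augment s→t: bottleneck 9, flow now 9.
Augment s→a→t: bottleneck 5, flow now 14.
Augment s→d→t: bottleneck 3, flow now 17.
Augment s→f→t: bottleneck 7, flow now 24.
Augment s→d→f→t: bottleneck 1, flow now 25.
No augmenting path remains; maximum flow = 25.
By max-flow min-cut, the minimum cut capacity equals the max flow.
In the residual graph, reachable from s: {s, d, f, g}.
Min-cut edges: s→a (5), s→t (9), d→t (3), f→t (8); capacity 5 + 9 + 3 + 8 = 25.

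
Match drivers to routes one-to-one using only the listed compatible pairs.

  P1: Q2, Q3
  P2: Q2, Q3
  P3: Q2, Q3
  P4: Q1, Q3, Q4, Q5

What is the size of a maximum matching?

3

Unit-capacity flow: source→left, listed edges, right→sink; max matching = max flow.
Augmenting path P1→Q2 (+1); matched 1.
Augmenting path P2→Q3 (+1); matched 2.
Augmenting path P4→Q1 (+1); matched 3.
No augmenting path remains; maximum matching = 3.
König certificate: {P4, Q2, Q3} is a vertex cover of size 3 (every listed pair touches it), so no matching can be larger.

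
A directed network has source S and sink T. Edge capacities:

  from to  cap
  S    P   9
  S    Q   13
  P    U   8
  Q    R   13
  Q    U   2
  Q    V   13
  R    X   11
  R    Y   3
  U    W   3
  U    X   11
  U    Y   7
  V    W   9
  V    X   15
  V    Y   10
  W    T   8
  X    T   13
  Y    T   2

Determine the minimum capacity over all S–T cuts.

21

Augment S→P→U→W→T: bottleneck 3, flow now 3.
Augment S→P→U→X→T: bottleneck 5, flow now 8.
Augment S→Q→R→X→T: bottleneck 8, flow now 16.
Augment S→Q→R→Y→T: bottleneck 2, flow now 18.
Augment S→Q→V→W→T: bottleneck 3, flow now 21.
No augmenting path remains; maximum flow = 21.
By max-flow min-cut, the minimum cut capacity equals the max flow.
In the residual graph, reachable from S: {S, P}.
Min-cut edges: S→Q (13), P→U (8); capacity 13 + 8 = 21.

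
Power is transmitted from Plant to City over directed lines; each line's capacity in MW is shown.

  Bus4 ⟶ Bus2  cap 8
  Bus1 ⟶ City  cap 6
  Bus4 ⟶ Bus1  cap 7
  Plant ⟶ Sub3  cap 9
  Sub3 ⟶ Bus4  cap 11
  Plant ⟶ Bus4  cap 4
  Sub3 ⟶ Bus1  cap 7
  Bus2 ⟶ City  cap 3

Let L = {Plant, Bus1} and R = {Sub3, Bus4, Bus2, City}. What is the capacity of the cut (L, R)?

19

Edges leaving {Plant, Bus1}: Plant→Sub3 (9), Plant→Bus4 (4), Bus1→City (6).
Cut capacity = 9 + 4 + 6 = 19.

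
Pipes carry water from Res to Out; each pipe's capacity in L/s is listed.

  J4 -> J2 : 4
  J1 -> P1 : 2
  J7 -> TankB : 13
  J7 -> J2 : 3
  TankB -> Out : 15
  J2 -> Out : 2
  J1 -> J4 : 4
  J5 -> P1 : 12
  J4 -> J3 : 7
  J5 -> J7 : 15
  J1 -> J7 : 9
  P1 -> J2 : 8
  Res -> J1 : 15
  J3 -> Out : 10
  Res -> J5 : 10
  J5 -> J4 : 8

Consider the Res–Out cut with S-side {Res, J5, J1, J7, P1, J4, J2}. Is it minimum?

Given cut capacity: 13 + 7 + 2 = 22.
Augment Res→J5→J7→TankB→Out: bottleneck 10, flow now 10.
Augment Res→J1→J7→TankB→Out: bottleneck 3, flow now 13.
Augment Res→J1→J7→J2→Out: bottleneck 2, flow now 15.
Augment Res→J1→J4→J3→Out: bottleneck 4, flow now 19.
Augment Res→J1→J7→J5→J4→J3→Out: bottleneck 3, flow now 22. (uses reverse residual edge)
No augmenting path remains; maximum flow = 22.
Cut capacity 22 equals the max flow, so it is a minimum cut.

Yes — it is a minimum cut (capacity 22).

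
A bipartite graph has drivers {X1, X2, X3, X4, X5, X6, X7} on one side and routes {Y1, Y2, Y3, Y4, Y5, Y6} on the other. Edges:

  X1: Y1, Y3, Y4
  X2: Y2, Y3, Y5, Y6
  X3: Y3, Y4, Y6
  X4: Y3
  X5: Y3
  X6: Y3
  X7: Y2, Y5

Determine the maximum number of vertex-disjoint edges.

Unit-capacity flow: source→left, listed edges, right→sink; max matching = max flow.
Augmenting path X1→Y1 (+1); matched 1.
Augmenting path X2→Y2 (+1); matched 2.
Augmenting path X3→Y3 (+1); matched 3.
Augmenting path X7→Y5 (+1); matched 4.
Augmenting path X4→Y3→X3→Y4 (+1); matched 5.
No augmenting path remains; maximum matching = 5.
König certificate: {X1, X2, X3, X7, Y3} is a vertex cover of size 5 (every listed pair touches it), so no matching can be larger.

5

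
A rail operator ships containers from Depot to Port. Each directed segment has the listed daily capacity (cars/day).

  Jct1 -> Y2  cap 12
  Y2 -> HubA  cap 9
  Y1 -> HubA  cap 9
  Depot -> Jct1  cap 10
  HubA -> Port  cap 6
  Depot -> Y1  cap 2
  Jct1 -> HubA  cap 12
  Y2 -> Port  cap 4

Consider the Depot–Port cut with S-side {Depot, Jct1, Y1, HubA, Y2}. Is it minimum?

Given cut capacity: 6 + 4 = 10.
Augment Depot→Jct1→HubA→Port: bottleneck 6, flow now 6.
Augment Depot→Jct1→Y2→Port: bottleneck 4, flow now 10.
No augmenting path remains; maximum flow = 10.
Cut capacity 10 equals the max flow, so it is a minimum cut.

Yes — it is a minimum cut (capacity 10).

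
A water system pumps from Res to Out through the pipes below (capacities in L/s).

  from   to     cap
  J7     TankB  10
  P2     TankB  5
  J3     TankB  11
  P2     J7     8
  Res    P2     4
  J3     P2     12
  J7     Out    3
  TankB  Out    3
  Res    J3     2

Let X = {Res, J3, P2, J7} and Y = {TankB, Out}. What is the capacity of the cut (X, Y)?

Edges leaving {Res, J3, P2, J7}: J3→TankB (11), P2→TankB (5), J7→TankB (10), J7→Out (3).
Cut capacity = 11 + 5 + 10 + 3 = 29.

29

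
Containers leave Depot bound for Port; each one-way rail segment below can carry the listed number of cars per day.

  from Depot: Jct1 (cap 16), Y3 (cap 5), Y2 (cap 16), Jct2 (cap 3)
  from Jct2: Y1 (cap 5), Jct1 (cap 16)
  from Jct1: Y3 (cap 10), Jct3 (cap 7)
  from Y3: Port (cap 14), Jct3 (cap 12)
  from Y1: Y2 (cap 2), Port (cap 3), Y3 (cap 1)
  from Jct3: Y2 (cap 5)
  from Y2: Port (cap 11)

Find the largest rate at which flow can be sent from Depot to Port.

28

Augment Depot→Y3→Port: bottleneck 5, flow now 5.
Augment Depot→Y2→Port: bottleneck 11, flow now 16.
Augment Depot→Jct2→Y1→Port: bottleneck 3, flow now 19.
Augment Depot→Jct1→Y3→Port: bottleneck 9, flow now 28.
No augmenting path remains; maximum flow = 28.
In the residual graph, reachable from Depot: {Depot, Jct1, Y3, Jct3, Y2}.
Min-cut edges: Depot→Jct2 (3), Y3→Port (14), Y2→Port (11); capacity 3 + 14 + 11 = 28.
This cut is saturated, so no flow can exceed 28.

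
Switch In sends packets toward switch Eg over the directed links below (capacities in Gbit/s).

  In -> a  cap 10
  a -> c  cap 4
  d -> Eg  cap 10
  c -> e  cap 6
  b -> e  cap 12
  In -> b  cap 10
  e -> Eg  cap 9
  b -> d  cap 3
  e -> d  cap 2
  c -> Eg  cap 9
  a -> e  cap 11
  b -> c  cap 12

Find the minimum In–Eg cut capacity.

20

Augment In→a→c→Eg: bottleneck 4, flow now 4.
Augment In→a→e→Eg: bottleneck 6, flow now 10.
Augment In→b→c→Eg: bottleneck 5, flow now 15.
Augment In→b→d→Eg: bottleneck 3, flow now 18.
Augment In→b→e→Eg: bottleneck 2, flow now 20.
No augmenting path remains; maximum flow = 20.
By max-flow min-cut, the minimum cut capacity equals the max flow.
In the residual graph, reachable from In: {In}.
Min-cut edges: In→a (10), In→b (10); capacity 10 + 10 = 20.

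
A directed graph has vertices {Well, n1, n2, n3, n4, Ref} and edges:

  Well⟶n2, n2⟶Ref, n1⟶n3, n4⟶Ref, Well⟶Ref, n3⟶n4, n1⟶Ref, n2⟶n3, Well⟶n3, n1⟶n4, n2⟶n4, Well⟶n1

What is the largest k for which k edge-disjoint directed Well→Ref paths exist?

Assign every edge capacity 1; by Menger, the answer equals the max flow.
Path Well→Ref (+1); total 1.
Path Well→n1→Ref (+1); total 2.
Path Well→n2→Ref (+1); total 3.
Path Well→n3→n4→Ref (+1); total 4.
No residual Well→Ref path; max flow = 4.
Certifying cut of size 4: {Well→Ref, Well→n1, Well→n2, Well→n3}.

4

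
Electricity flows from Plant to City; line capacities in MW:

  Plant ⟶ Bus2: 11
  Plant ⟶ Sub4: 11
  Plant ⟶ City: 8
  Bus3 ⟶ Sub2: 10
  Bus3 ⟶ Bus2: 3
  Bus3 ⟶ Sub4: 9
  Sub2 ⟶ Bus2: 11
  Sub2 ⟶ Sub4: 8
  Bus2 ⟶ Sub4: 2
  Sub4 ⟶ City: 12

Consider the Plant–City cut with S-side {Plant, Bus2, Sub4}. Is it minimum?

Given cut capacity: 8 + 12 = 20.
Augment Plant→City: bottleneck 8, flow now 8.
Augment Plant→Sub4→City: bottleneck 11, flow now 19.
Augment Plant→Bus2→Sub4→City: bottleneck 1, flow now 20.
No augmenting path remains; maximum flow = 20.
Cut capacity 20 equals the max flow, so it is a minimum cut.

Yes — it is a minimum cut (capacity 20).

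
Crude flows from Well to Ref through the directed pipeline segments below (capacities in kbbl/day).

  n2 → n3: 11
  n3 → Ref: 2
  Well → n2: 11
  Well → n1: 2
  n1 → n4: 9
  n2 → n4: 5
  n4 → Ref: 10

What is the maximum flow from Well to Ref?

9

Augment Well→n1→n4→Ref: bottleneck 2, flow now 2.
Augment Well→n2→n3→Ref: bottleneck 2, flow now 4.
Augment Well→n2→n4→Ref: bottleneck 5, flow now 9.
No augmenting path remains; maximum flow = 9.
In the residual graph, reachable from Well: {Well, n2, n3}.
Min-cut edges: Well→n1 (2), n2→n4 (5), n3→Ref (2); capacity 2 + 5 + 2 = 9.
This cut is saturated, so no flow can exceed 9.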